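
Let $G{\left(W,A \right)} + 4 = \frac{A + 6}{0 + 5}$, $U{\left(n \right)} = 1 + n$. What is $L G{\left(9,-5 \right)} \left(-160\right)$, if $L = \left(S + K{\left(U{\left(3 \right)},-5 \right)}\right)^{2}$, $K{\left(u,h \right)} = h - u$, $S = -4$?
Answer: $102752$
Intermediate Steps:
$G{\left(W,A \right)} = - \frac{14}{5} + \frac{A}{5}$ ($G{\left(W,A \right)} = -4 + \frac{A + 6}{0 + 5} = -4 + \frac{6 + A}{5} = -4 + \left(6 + A\right) \frac{1}{5} = -4 + \left(\frac{6}{5} + \frac{A}{5}\right) = - \frac{14}{5} + \frac{A}{5}$)
$L = 169$ ($L = \left(-4 - 9\right)^{2} = \left(-13\right)^{2} = 169$)
$L G{\left(9,-5 \right)} \left(-160\right) = 169 \left(- \frac{14}{5} + \frac{1}{5} \left(-5\right)\right) \left(-160\right) = 169 \left(- \frac{14}{5} - 1\right) \left(-160\right) = 169 \left(- \frac{19}{5}\right) \left(-160\right) = \left(- \frac{3211}{5}\right) \left(-160\right) = 102752$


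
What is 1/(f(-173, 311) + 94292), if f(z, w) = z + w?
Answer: 1/94430 ≈ 1.0590e-5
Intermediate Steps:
f(z, w) = w + z
1/(f(-173, 311) + 94292) = 1/((311 - 173) + 94292) = 1/(138 + 94292) = 1/94430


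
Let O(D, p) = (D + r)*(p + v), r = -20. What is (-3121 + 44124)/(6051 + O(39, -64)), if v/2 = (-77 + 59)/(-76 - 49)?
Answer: 5125375/605059 ≈ 8.4709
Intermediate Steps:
v = 36/125 (v = 2*((-77 + 59)/(-76 - 49)) = 2*(-18/(-125)) = 2*(-18*(-1/125)) = 2*(18/125) = 36/125 ≈ 0.28800)
O(D, p) = (-20 + D)*(36/125 + p) (O(D, p) = (D - 20)*(p + 36/125) = (-20 + D)*(36/125 + p))
(-3121 + 44124)/(6051 + O(39, -64)) = (-3121 + 44124)/(6051 + (-144/25 - 20*(-64) + (36/125)*39 + 39*(-64))) = 41003/(6051 + (-144/25 + 1280 + 1404/125 - 2496)) = 41003/(6051 - 151316/125) = 41003/(605059/125) = 41003*(125/605059) = 5125375/605059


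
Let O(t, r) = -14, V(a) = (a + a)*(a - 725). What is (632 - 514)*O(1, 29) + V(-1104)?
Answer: 4036780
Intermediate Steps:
V(a) = 2*a*(-725 + a) (V(a) = (2*a)*(-725 + a) = 2*a*(-725 + a))
(632 - 514)*O(1, 29) + V(-1104) = (632 - 514)*(-14) + 2*(-1104)*(-725 - 1104) = 118*(-14) + 2*(-1104)*(-1829) = -1652 + 4038432 = 4036780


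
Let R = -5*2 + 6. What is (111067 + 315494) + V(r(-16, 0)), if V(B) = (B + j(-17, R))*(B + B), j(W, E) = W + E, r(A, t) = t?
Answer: 426561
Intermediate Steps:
R = -4 (R = -10 + 6 = -4)
j(W, E) = E + W
V(B) = 2*B*(-21 + B) (V(B) = (B + (-4 - 17))*(B + B) = (B - 21)*(2*B) = (-21 + B)*(2*B) = 2*B*(-21 + B))
(111067 + 315494) + V(r(-16, 0)) = (111067 + 315494) + 2*0*(-21 + 0) = 426561 + 2*0*(-21) = 426561 + 0 = 426561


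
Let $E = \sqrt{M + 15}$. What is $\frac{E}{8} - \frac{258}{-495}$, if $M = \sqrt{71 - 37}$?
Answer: $\frac{86}{165} + \frac{\sqrt{15 + \sqrt{34}}}{8} \approx 1.0917$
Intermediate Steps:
$M = \sqrt{34} \approx 5.8309$
$E = \sqrt{15 + \sqrt{34}}$ ($E = \sqrt{\sqrt{34} + 15} = \sqrt{15 + \sqrt{34}} \approx 4.5641$)
$\frac{E}{8} - \frac{258}{-495} = \frac{\sqrt{15 + \sqrt{34}}}{8} - \frac{258}{-495} = \sqrt{15 + \sqrt{34}} \cdot \frac{1}{8} - - \frac{86}{165} = \frac{\sqrt{15 + \sqrt{34}}}{8} + \frac{86}{165} = \frac{86}{165} + \frac{\sqrt{15 + \sqrt{34}}}{8}$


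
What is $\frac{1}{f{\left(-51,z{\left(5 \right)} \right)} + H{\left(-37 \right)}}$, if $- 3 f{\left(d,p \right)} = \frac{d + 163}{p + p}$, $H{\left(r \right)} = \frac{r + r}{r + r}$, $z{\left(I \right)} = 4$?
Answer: $- \frac{3}{11} \approx -0.27273$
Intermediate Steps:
$H{\left(r \right)} = 1$ ($H{\left(r \right)} = \frac{2 r}{2 r} = 2 r \frac{1}{2 r} = 1$)
$f{\left(d,p \right)} = - \frac{163 + d}{6 p}$ ($f{\left(d,p \right)} = - \frac{\left(d + 163\right) \frac{1}{p + p}}{3} = - \frac{\left(163 + d\right) \frac{1}{2 p}}{3} = - \frac{\frac{1}{2} \frac{1}{p} \left(163 + d\right)}{3} = - \frac{163 + d}{6 p}$)
$\frac{1}{f{\left(-51,z{\left(5 \right)} \right)} + H{\left(-37 \right)}} = \frac{1}{\frac{-163 - -51}{6 \cdot 4} + 1} = \frac{1}{\frac{1}{6} \cdot \frac{1}{4} \left(-163 + 51\right) + 1} = \frac{1}{\frac{1}{6} \cdot \frac{1}{4} \left(-112\right) + 1} = \frac{1}{- \frac{14}{3} + 1} = \frac{1}{- \frac{11}{3}} = - \frac{3}{11}$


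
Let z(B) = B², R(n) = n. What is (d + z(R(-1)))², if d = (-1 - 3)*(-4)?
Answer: 289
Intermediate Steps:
d = 16 (d = -4*(-4) = 16)
(d + z(R(-1)))² = (16 + (-1)²)² = (16 + 1)² = 17² = 289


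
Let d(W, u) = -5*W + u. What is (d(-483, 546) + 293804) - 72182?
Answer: 224583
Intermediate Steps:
d(W, u) = u - 5*W
(d(-483, 546) + 293804) - 72182 = ((546 - 5*(-483)) + 293804) - 72182 = ((546 + 2415) + 293804) - 72182 = (2961 + 293804) - 72182 = 296765 - 72182 = 224583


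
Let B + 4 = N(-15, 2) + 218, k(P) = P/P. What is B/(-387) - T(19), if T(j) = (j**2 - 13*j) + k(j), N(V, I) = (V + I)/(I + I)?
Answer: -59621/516 ≈ -115.54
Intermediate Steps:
N(V, I) = (I + V)/(2*I) (N(V, I) = (I + V)/((2*I)) = (I + V)*(1/(2*I)) = (I + V)/(2*I))
k(P) = 1
B = 843/4 (B = -4 + ((1/2)*(2 - 15)/2 + 218) = -4 + ((1/2)*(1/2)*(-13) + 218) = -4 + (-13/4 + 218) = -4 + 859/4 = 843/4 ≈ 210.75)
T(j) = 1 + j**2 - 13*j (T(j) = (j**2 - 13*j) + 1 = 1 + j**2 - 13*j)
B/(-387) - T(19) = (843/4)/(-387) - (1 + 19**2 - 13*19) = (843/4)*(-1/387) - (1 + 361 - 247) = -281/516 - 1*115 = -281/516 - 115 = -59621/516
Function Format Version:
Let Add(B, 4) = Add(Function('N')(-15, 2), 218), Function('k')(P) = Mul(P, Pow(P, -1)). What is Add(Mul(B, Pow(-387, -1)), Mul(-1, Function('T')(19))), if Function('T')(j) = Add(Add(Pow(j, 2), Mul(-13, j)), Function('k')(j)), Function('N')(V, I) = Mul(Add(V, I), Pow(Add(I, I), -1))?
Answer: Rational(-59621, 516) ≈ -115.54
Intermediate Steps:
Function('N')(V, I) = Mul(Rational(1, 2), Pow(I, -1), Add(I, V)) (Function('N')(V, I) = Mul(Add(I, V), Pow(Mul(2, I), -1)) = Mul(Add(I, V), Mul(Rational(1, 2), Pow(I, -1))) = Mul(Rational(1, 2), Pow(I, -1), Add(I, V)))
Function('k')(P) = 1
B = Rational(843, 4) (B = Add(-4, Add(Mul(Rational(1, 2), Pow(2, -1), Add(2, -15)), 218)) = Add(-4, Add(Mul(Rational(1, 2), Rational(1, 2), -13), 218)) = Add(-4, Add(Rational(-13, 4), 218)) = Add(-4, Rational(859, 4)) = Rational(843, 4) ≈ 210.75)
Function('T')(j) = Add(1, Pow(j, 2), Mul(-13, j)) (Function('T')(j) = Add(Add(Pow(j, 2), Mul(-13, j)), 1) = Add(1, Pow(j, 2), Mul(-13, j)))
Add(Mul(B, Pow(-387, -1)), Mul(-1, Function('T')(19))) = Add(Mul(Rational(843, 4), Pow(-387, -1)), Mul(-1, Add(1, Pow(19, 2), Mul(-13, 19)))) = Add(Mul(Rational(843, 4), Rational(-1, 387)), Mul(-1, Add(1, 361, -247))) = Add(Rational(-281, 516), Mul(-1, 115)) = Add(Rational(-281, 516), -115) = Rational(-59621, 516)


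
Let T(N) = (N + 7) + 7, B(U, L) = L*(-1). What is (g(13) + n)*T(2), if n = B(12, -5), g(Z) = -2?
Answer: 48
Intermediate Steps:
B(U, L) = -L
T(N) = 14 + N (T(N) = (7 + N) + 7 = 14 + N)
n = 5 (n = -1*(-5) = 5)
(g(13) + n)*T(2) = (-2 + 5)*(14 + 2) = 3*16 = 48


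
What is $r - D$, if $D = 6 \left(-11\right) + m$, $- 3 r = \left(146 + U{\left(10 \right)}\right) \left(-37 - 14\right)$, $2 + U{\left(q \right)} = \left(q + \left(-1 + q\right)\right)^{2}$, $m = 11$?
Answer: $8640$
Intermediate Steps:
$U{\left(q \right)} = -2 + \left(-1 + 2 q\right)^{2}$ ($U{\left(q \right)} = -2 + \left(q + \left(-1 + q\right)\right)^{2} = -2 + \left(-1 + 2 q\right)^{2}$)
$r = 8585$ ($r = - \frac{\left(146 - \left(2 - \left(-1 + 2 \cdot 10\right)^{2}\right)\right) \left(-37 - 14\right)}{3} = - \frac{\left(146 - \left(2 - \left(-1 + 20\right)^{2}\right)\right) \left(-51\right)}{3} = - \frac{\left(146 - \left(2 - 19^{2}\right)\right) \left(-51\right)}{3} = - \frac{\left(146 + \left(-2 + 361\right)\right) \left(-51\right)}{3} = - \frac{\left(146 + 359\right) \left(-51\right)}{3} = - \frac{505 \left(-51\right)}{3} = \left(- \frac{1}{3}\right) \left(-25755\right) = 8585$)
$D = -55$ ($D = 6 \left(-11\right) + 11 = -66 + 11 = -55$)
$r - D = 8585 - -55 = 8585 + 55 = 8640$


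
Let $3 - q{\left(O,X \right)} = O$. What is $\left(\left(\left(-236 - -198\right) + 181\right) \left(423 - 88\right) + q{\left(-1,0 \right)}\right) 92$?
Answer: $4407628$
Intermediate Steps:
$q{\left(O,X \right)} = 3 - O$
$\left(\left(\left(-236 - -198\right) + 181\right) \left(423 - 88\right) + q{\left(-1,0 \right)}\right) 92 = \left(\left(\left(-236 - -198\right) + 181\right) \left(423 - 88\right) + \left(3 - -1\right)\right) 92 = \left(\left(\left(-236 + 198\right) + 181\right) 335 + \left(3 + 1\right)\right) 92 = \left(\left(-38 + 181\right) 335 + 4\right) 92 = \left(143 \cdot 335 + 4\right) 92 = \left(47905 + 4\right) 92 = 47909 \cdot 92 = 4407628$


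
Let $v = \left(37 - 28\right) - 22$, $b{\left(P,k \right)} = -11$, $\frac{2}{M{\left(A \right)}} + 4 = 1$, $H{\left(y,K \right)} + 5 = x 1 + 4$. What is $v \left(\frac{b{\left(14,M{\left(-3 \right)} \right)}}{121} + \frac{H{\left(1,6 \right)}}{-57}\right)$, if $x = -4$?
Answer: $\frac{26}{627} \approx 0.041467$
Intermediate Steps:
$H{\left(y,K \right)} = -5$ ($H{\left(y,K \right)} = -5 + \left(\left(-4\right) 1 + 4\right) = -5 + \left(-4 + 4\right) = -5 + 0 = -5$)
$M{\left(A \right)} = - \frac{2}{3}$ ($M{\left(A \right)} = \frac{2}{-4 + 1} = \frac{2}{-3} = 2 \left(- \frac{1}{3}\right) = - \frac{2}{3}$)
$v = -13$ ($v = 9 - 22 = -13$)
$v \left(\frac{b{\left(14,M{\left(-3 \right)} \right)}}{121} + \frac{H{\left(1,6 \right)}}{-57}\right) = - 13 \left(- \frac{11}{121} - \frac{5}{-57}\right) = - 13 \left(\left(-11\right) \frac{1}{121} - - \frac{5}{57}\right) = - 13 \left(- \frac{1}{11} + \frac{5}{57}\right) = \left(-13\right) \left(- \frac{2}{627}\right) = \frac{26}{627}$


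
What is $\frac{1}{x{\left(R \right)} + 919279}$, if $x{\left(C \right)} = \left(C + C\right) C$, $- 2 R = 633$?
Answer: $\frac{2}{2239247} \approx 8.9316 \cdot 10^{-7}$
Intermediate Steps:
$R = - \frac{633}{2}$ ($R = \left(- \frac{1}{2}\right) 633 = - \frac{633}{2} \approx -316.5$)
$x{\left(C \right)} = 2 C^{2}$ ($x{\left(C \right)} = 2 C C = 2 C^{2}$)
$\frac{1}{x{\left(R \right)} + 919279} = \frac{1}{2 \left(- \frac{633}{2}\right)^{2} + 919279} = \frac{1}{2 \cdot \frac{400689}{4} + 919279} = \frac{1}{\frac{400689}{2} + 919279} = \frac{1}{\frac{2239247}{2}} = \frac{2}{2239247}$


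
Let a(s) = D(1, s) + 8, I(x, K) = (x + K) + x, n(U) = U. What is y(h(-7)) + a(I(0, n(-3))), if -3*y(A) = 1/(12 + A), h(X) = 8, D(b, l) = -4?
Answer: 239/60 ≈ 3.9833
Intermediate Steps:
I(x, K) = K + 2*x (I(x, K) = (K + x) + x = K + 2*x)
y(A) = -1/(3*(12 + A))
a(s) = 4 (a(s) = -4 + 8 = 4)
y(h(-7)) + a(I(0, n(-3))) = -1/(36 + 3*8) + 4 = -1/(36 + 24) + 4 = -1/60 + 4 = 239/60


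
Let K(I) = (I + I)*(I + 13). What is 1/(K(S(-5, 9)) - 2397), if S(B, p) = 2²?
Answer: -1/2261 ≈ -0.00044228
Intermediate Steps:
S(B, p) = 4
K(I) = 2*I*(13 + I) (K(I) = (2*I)*(13 + I) = 2*I*(13 + I))
1/(K(S(-5, 9)) - 2397) = 1/(2*4*(13 + 4) - 2397) = 1/(2*4*17 - 2397) = 1/(136 - 2397) = 1/(-2261) = -1/2261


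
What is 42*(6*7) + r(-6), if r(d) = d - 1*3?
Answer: 1755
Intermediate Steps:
r(d) = -3 + d (r(d) = d - 3 = -3 + d)
42*(6*7) + r(-6) = 42*(6*7) + (-3 - 6) = 42*42 - 9 = 1764 - 9 = 1755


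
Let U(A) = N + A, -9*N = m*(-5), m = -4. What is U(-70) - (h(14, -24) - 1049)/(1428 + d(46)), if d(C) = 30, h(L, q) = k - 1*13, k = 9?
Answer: -143/2 ≈ -71.500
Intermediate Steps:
h(L, q) = -4 (h(L, q) = 9 - 1*13 = 9 - 13 = -4)
N = -20/9 (N = -(-4)*(-5)/9 = -⅑*20 = -20/9 ≈ -2.2222)
U(A) = -20/9 + A
U(-70) - (h(14, -24) - 1049)/(1428 + d(46)) = (-20/9 - 70) - (-4 - 1049)/(1428 + 30) = -650/9 - (-1053)/1458 = -650/9 - 1*(-13/18) = -650/9 + 13/18 = -143/2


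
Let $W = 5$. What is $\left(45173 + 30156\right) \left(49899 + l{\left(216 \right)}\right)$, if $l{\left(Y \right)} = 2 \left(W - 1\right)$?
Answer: $3759444403$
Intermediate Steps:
$l{\left(Y \right)} = 8$ ($l{\left(Y \right)} = 2 \left(5 - 1\right) = 2 \cdot 4 = 8$)
$\left(45173 + 30156\right) \left(49899 + l{\left(216 \right)}\right) = \left(45173 + 30156\right) \left(49899 + 8\right) = 75329 \cdot 49907 = 3759444403$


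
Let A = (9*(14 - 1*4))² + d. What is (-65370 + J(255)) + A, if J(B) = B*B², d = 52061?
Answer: 16576166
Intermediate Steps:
J(B) = B³
A = 60161 (A = (9*(14 - 1*4))² + 52061 = (9*(14 - 4))² + 52061 = (9*10)² + 52061 = 90² + 52061 = 8100 + 52061 = 60161)
(-65370 + J(255)) + A = (-65370 + 255³) + 60161 = (-65370 + 16581375) + 60161 = 16516005 + 60161 = 16576166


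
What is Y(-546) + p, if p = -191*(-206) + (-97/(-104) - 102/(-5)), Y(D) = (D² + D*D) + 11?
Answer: 330517373/520 ≈ 6.3561e+5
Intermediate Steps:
Y(D) = 11 + 2*D² (Y(D) = (D² + D²) + 11 = 2*D² + 11 = 11 + 2*D²)
p = 20471013/520 (p = 39346 + (-97*(-1/104) - 102*(-⅕)) = 39346 + (97/104 + 102/5) = 39346 + 11093/520 = 20471013/520 ≈ 39367.)
Y(-546) + p = (11 + 2*(-546)²) + 20471013/520 = (11 + 2*298116) + 20471013/520 = (11 + 596232) + 20471013/520 = 596243 + 20471013/520 = 330517373/520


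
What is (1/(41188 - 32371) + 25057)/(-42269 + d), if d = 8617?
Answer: -110463785/148354842 ≈ -0.74459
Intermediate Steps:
(1/(41188 - 32371) + 25057)/(-42269 + d) = (1/(41188 - 32371) + 25057)/(-42269 + 8617) = (1/8817 + 25057)/(-33652) = (1/8817 + 25057)*(-1/33652) = (220927570/8817)*(-1/33652) = -110463785/148354842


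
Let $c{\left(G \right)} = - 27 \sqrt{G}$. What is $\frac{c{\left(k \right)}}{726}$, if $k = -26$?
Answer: $- \frac{9 i \sqrt{26}}{242} \approx - 0.18963 i$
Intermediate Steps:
$\frac{c{\left(k \right)}}{726} = \frac{\left(-27\right) \sqrt{-26}}{726} = - 27 i \sqrt{26} \cdot \frac{1}{726} = - \frac{9 i \sqrt{26}}{242}$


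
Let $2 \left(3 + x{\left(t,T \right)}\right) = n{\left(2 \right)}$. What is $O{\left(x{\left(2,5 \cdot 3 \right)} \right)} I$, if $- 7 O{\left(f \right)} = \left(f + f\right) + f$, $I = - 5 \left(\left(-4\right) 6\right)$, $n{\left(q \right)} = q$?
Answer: $\frac{720}{7} \approx 102.86$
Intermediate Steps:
$x{\left(t,T \right)} = -2$ ($x{\left(t,T \right)} = -3 + \frac{1}{2} \cdot 2 = -3 + 1 = -2$)
$I = 120$ ($I = \left(-5\right) \left(-24\right) = 120$)
$O{\left(f \right)} = - \frac{3 f}{7}$ ($O{\left(f \right)} = - \frac{\left(f + f\right) + f}{7} = - \frac{2 f + f}{7} = - \frac{3 f}{7}$)
$O{\left(x{\left(2,5 \cdot 3 \right)} \right)} I = \left(- \frac{3}{7}\right) \left(-2\right) 120 = \frac{6}{7} \cdot 120 = \frac{720}{7}$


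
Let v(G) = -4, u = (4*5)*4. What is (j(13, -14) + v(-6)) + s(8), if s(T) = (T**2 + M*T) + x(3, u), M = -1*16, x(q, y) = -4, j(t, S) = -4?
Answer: -76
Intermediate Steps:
u = 80 (u = 20*4 = 80)
M = -16
s(T) = -4 + T**2 - 16*T (s(T) = (T**2 - 16*T) - 4 = -4 + T**2 - 16*T)
(j(13, -14) + v(-6)) + s(8) = (-4 - 4) + (-4 + 8**2 - 16*8) = -8 + (-4 + 64 - 128) = -8 - 68 = -76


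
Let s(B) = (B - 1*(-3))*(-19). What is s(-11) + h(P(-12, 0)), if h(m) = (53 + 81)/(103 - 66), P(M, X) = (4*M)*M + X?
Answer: 5758/37 ≈ 155.62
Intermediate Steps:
P(M, X) = X + 4*M**2 (P(M, X) = 4*M**2 + X = X + 4*M**2)
s(B) = -57 - 19*B (s(B) = (B + 3)*(-19) = (3 + B)*(-19) = -57 - 19*B)
h(m) = 134/37
s(-11) + h(P(-12, 0)) = (-57 - 19*(-11)) + 134/37 = (-57 + 209) + 134/37 = 152 + 134/37 = 5758/37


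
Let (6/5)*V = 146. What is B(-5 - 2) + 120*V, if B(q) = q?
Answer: 14593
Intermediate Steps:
V = 365/3 (V = (⅚)*146 = 365/3 ≈ 121.67)
B(-5 - 2) + 120*V = (-5 - 2) + 120*(365/3) = -7 + 14600 = 14593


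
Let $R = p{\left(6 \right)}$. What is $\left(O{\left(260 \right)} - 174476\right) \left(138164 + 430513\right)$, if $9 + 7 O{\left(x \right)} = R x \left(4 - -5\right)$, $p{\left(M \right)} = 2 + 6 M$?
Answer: $- \frac{643981777017}{7} \approx -9.1997 \cdot 10^{10}$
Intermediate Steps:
$R = 38$ ($R = 2 + 6 \cdot 6 = 2 + 36 = 38$)
$O{\left(x \right)} = - \frac{9}{7} + \frac{342 x}{7}$ ($O{\left(x \right)} = - \frac{9}{7} + \frac{38 x \left(4 - -5\right)}{7} = - \frac{9}{7} + \frac{38 x \left(4 + 5\right)}{7} = - \frac{9}{7} + \frac{38 x 9}{7} = - \frac{9}{7} + \frac{342 x}{7}$)
$\left(O{\left(260 \right)} - 174476\right) \left(138164 + 430513\right) = \left(\left(- \frac{9}{7} + \frac{342}{7} \cdot 260\right) - 174476\right) \left(138164 + 430513\right) = \left(\left(- \frac{9}{7} + \frac{88920}{7}\right) - 174476\right) 568677 = \left(\frac{88911}{7} - 174476\right) 568677 = \left(- \frac{1132421}{7}\right) 568677 = - \frac{643981777017}{7}$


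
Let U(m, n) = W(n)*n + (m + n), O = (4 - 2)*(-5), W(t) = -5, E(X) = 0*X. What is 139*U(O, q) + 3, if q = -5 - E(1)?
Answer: 1393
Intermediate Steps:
E(X) = 0
q = -5 (q = -5 - 1*0 = -5 + 0 = -5)
O = -10 (O = 2*(-5) = -10)
U(m, n) = m - 4*n (U(m, n) = -5*n + (m + n) = m - 4*n)
139*U(O, q) + 3 = 139*(-10 - 4*(-5)) + 3 = 139*(-10 + 20) + 3 = 139*10 + 3 = 1390 + 3 = 1393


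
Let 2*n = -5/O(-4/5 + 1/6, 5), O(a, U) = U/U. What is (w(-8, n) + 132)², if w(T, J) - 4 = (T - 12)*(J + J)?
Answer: 55696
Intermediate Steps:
O(a, U) = 1
n = -5/2 (n = (-5/1)/2 = (-5*1)/2 = (½)*(-5) = -5/2 ≈ -2.5000)
w(T, J) = 4 + 2*J*(-12 + T) (w(T, J) = 4 + (T - 12)*(J + J) = 4 + (-12 + T)*(2*J) = 4 + 2*J*(-12 + T))
(w(-8, n) + 132)² = ((4 - 24*(-5/2) + 2*(-5/2)*(-8)) + 132)² = ((4 + 60 + 40) + 132)² = (104 + 132)² = 236² = 55696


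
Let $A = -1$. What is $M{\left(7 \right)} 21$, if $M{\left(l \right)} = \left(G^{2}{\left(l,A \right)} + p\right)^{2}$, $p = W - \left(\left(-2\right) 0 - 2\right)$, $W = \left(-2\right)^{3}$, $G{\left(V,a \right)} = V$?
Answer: $38829$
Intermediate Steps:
$W = -8$
$p = -6$ ($p = -8 - \left(\left(-2\right) 0 - 2\right) = -8 - \left(0 - 2\right) = -8 - -2 = -8 + 2 = -6$)
$M{\left(l \right)} = \left(-6 + l^{2}\right)^{2}$ ($M{\left(l \right)} = \left(l^{2} - 6\right)^{2} = \left(-6 + l^{2}\right)^{2}$)
$M{\left(7 \right)} 21 = \left(-6 + 7^{2}\right)^{2} \cdot 21 = \left(-6 + 49\right)^{2} \cdot 21 = 43^{2} \cdot 21 = 1849 \cdot 21 = 38829$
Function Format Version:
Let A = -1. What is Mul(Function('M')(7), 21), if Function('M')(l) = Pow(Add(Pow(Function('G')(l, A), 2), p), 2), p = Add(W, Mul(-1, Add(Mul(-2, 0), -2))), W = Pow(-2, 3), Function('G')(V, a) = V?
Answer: 38829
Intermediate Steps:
W = -8
p = -6 (p = Add(-8, Mul(-1, Add(Mul(-2, 0), -2))) = Add(-8, Mul(-1, Add(0, -2))) = Add(-8, Mul(-1, -2)) = Add(-8, 2) = -6)
Function('M')(l) = Pow(Add(-6, Pow(l, 2)), 2) (Function('M')(l) = Pow(Add(Pow(l, 2), -6), 2) = Pow(Add(-6, Pow(l, 2)), 2))
Mul(Function('M')(7), 21) = Mul(Pow(Add(-6, Pow(7, 2)), 2), 21) = Mul(Pow(Add(-6, 49), 2), 21) = Mul(Pow(43, 2), 21) = Mul(1849, 21) = 38829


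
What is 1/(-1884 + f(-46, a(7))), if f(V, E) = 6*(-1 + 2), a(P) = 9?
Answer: -1/1878 ≈ -0.00053248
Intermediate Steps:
f(V, E) = 6 (f(V, E) = 6*1 = 6)
1/(-1884 + f(-46, a(7))) = 1/(-1884 + 6) = 1/(-1878) = -1/1878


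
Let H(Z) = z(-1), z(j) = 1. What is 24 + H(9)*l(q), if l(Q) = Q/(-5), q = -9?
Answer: 129/5 ≈ 25.800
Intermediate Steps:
l(Q) = -Q/5 (l(Q) = Q*(-⅕) = -Q/5)
H(Z) = 1
24 + H(9)*l(q) = 24 + 1*(-⅕*(-9)) = 24 + 1*(9/5) = 24 + 9/5 = 129/5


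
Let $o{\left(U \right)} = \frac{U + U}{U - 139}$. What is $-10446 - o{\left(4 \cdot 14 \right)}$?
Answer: $- \frac{866906}{83} \approx -10445.0$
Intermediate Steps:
$o{\left(U \right)} = \frac{2 U}{-139 + U}$
$-10446 - o{\left(4 \cdot 14 \right)} = -10446 - \frac{2 \cdot 4 \cdot 14}{-139 + 4 \cdot 14} = -10446 - 2 \cdot 56 \frac{1}{-139 + 56} = -10446 - 2 \cdot 56 \frac{1}{-83} = -10446 - 2 \cdot 56 \left(- \frac{1}{83}\right) = -10446 - - \frac{112}{83} = -10446 + \frac{112}{83} = - \frac{866906}{83}$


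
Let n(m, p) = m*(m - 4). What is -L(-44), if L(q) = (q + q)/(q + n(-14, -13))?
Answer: 11/26 ≈ 0.42308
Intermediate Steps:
n(m, p) = m*(-4 + m)
L(q) = 2*q/(252 + q) (L(q) = (q + q)/(q - 14*(-4 - 14)) = (2*q)/(q - 14*(-18)) = (2*q)/(q + 252) = (2*q)/(252 + q) = 2*q/(252 + q))
-L(-44) = -2*(-44)/(252 - 44) = -2*(-44)/208 = -1*(-11/26) = 11/26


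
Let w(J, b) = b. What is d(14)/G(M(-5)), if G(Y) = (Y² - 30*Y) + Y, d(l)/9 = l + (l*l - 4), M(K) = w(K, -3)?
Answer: 309/16 ≈ 19.313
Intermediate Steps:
M(K) = -3
d(l) = -36 + 9*l + 9*l² (d(l) = 9*(l + (l*l - 4)) = 9*(l + (l² - 4)) = 9*(l + (-4 + l²)) = 9*(-4 + l + l²) = -36 + 9*l + 9*l²)
G(Y) = Y² - 29*Y
d(14)/G(M(-5)) = (-36 + 9*14 + 9*14²)/((-3*(-29 - 3))) = (-36 + 126 + 9*196)/((-3*(-32))) = (-36 + 126 + 1764)/96 = 1854*(1/96) = 309/16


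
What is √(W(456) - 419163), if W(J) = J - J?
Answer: I*√419163 ≈ 647.43*I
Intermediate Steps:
W(J) = 0
√(W(456) - 419163) = √(0 - 419163) = √(-419163) = I*√419163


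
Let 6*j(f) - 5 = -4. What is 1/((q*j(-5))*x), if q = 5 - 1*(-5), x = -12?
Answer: -1/20 ≈ -0.050000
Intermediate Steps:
j(f) = 1/6 (j(f) = 5/6 + (1/6)*(-4) = 5/6 - 2/3 = 1/6)
q = 10 (q = 5 + 5 = 10)
1/((q*j(-5))*x) = 1/((10*(1/6))*(-12)) = 1/((5/3)*(-12)) = 1/(-20) = -1/20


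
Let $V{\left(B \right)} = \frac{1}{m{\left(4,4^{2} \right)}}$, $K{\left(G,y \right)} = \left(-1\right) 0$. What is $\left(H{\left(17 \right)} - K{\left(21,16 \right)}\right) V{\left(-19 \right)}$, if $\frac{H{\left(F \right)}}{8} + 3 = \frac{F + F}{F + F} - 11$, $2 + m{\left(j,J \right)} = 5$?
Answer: $- \frac{104}{3} \approx -34.667$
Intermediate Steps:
$m{\left(j,J \right)} = 3$ ($m{\left(j,J \right)} = -2 + 5 = 3$)
$K{\left(G,y \right)} = 0$
$V{\left(B \right)} = \frac{1}{3}$
$H{\left(F \right)} = -104$ ($H{\left(F \right)} = -24 + 8 \left(\frac{F + F}{F + F} - 11\right) = -24 + 8 \left(\frac{2 F}{2 F} - 11\right) = -24 + 8 \left(2 F \frac{1}{2 F} - 11\right) = -24 + 8 \left(1 - 11\right) = -24 + 8 \left(-10\right) = -24 - 80 = -104$)
$\left(H{\left(17 \right)} - K{\left(21,16 \right)}\right) V{\left(-19 \right)} = \left(-104 - 0\right) \frac{1}{3} = \left(-104 + 0\right) \frac{1}{3} = \left(-104\right) \frac{1}{3} = - \frac{104}{3}$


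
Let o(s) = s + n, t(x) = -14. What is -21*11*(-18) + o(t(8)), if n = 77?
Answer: 4221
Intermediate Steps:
o(s) = 77 + s (o(s) = s + 77 = 77 + s)
-21*11*(-18) + o(t(8)) = -21*11*(-18) + (77 - 14) = -231*(-18) + 63 = 4158 + 63 = 4221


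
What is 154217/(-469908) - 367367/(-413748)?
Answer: 503804245/900108774 ≈ 0.55972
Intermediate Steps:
154217/(-469908) - 367367/(-413748) = 154217*(-1/469908) - 367367*(-1/413748) = -154217/469908 + 367367/413748 = 503804245/900108774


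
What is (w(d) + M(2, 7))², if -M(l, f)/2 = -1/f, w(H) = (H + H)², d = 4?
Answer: 202500/49 ≈ 4132.7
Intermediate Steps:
w(H) = 4*H² (w(H) = (2*H)² = 4*H²)
M(l, f) = 2/f (M(l, f) = -(-2)/f = 2/f)
(w(d) + M(2, 7))² = (4*4² + 2/7)² = (4*16 + 2*(⅐))² = (64 + 2/7)² = (450/7)² = 202500/49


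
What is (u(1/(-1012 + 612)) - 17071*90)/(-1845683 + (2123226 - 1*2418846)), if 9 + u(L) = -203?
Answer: 1536602/2141303 ≈ 0.71760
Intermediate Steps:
u(L) = -212 (u(L) = -9 - 203 = -212)
(u(1/(-1012 + 612)) - 17071*90)/(-1845683 + (2123226 - 1*2418846)) = (-212 - 17071*90)/(-1845683 + (2123226 - 1*2418846)) = (-212 - 1536390)/(-1845683 + (2123226 - 2418846)) = -1536602/(-1845683 - 295620) = -1536602/(-2141303) = -1536602*(-1/2141303) = 1536602/2141303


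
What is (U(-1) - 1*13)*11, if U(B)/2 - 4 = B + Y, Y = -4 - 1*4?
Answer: -253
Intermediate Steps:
Y = -8 (Y = -4 - 4 = -8)
U(B) = -8 + 2*B (U(B) = 8 + 2*(B - 8) = 8 + 2*(-8 + B) = 8 + (-16 + 2*B) = -8 + 2*B)
(U(-1) - 1*13)*11 = ((-8 + 2*(-1)) - 1*13)*11 = ((-8 - 2) - 13)*11 = (-10 - 13)*11 = -23*11 = -253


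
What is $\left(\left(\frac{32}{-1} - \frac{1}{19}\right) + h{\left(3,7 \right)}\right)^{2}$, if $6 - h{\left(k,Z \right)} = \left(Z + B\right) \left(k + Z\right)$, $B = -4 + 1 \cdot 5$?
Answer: $\frac{4060225}{361} \approx 11247.0$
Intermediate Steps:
$B = 1$ ($B = -4 + 5 = 1$)
$h{\left(k,Z \right)} = 6 - \left(1 + Z\right) \left(Z + k\right)$ ($h{\left(k,Z \right)} = 6 - \left(Z + 1\right) \left(k + Z\right) = 6 - \left(1 + Z\right) \left(Z + k\right)$)
$\left(\left(\frac{32}{-1} - \frac{1}{19}\right) + h{\left(3,7 \right)}\right)^{2} = \left(\left(\frac{32}{-1} - \frac{1}{19}\right) - \left(53 + 21\right)\right)^{2} = \left(\left(32 \left(-1\right) - \frac{1}{19}\right) - 74\right)^{2} = \left(\left(-32 - \frac{1}{19}\right) - 74\right)^{2} = \left(- \frac{609}{19} - 74\right)^{2} = \left(- \frac{2015}{19}\right)^{2} = \frac{4060225}{361}$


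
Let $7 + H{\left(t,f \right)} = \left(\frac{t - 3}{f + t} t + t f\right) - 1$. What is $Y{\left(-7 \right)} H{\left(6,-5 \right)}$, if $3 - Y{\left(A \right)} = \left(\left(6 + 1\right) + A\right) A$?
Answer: $-60$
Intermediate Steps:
$H{\left(t,f \right)} = -8 + f t + \frac{t \left(-3 + t\right)}{f + t}$ ($H{\left(t,f \right)} = -7 - \left(1 - t f - \frac{t - 3}{f + t} t\right) = -7 - \left(1 - f t - \frac{-3 + t}{f + t} t\right) = -7 - \left(1 - f t - \frac{t \left(-3 + t\right)}{f + t}\right) = -7 + \left(-1 + f t + \frac{t \left(-3 + t\right)}{f + t}\right) = -8 + f t + \frac{t \left(-3 + t\right)}{f + t}$)
$Y{\left(A \right)} = 3 - A \left(7 + A\right)$ ($Y{\left(A \right)} = 3 - \left(\left(6 + 1\right) + A\right) A = 3 - \left(7 + A\right) A = 3 - A \left(7 + A\right)$)
$Y{\left(-7 \right)} H{\left(6,-5 \right)} = \left(3 - \left(-7\right)^{2} - -49\right) \frac{6^{2} - 66 - -40 - 5 \cdot 6^{2} + 6 \left(-5\right)^{2}}{-5 + 6} = \left(3 - 49 + 49\right) \frac{36 - 66 + 40 - 180 + 6 \cdot 25}{1} = \left(3 - 49 + 49\right) 1 \left(36 - 66 + 40 - 180 + 150\right) = 3 \cdot 1 \left(-20\right) = 3 \left(-20\right) = -60$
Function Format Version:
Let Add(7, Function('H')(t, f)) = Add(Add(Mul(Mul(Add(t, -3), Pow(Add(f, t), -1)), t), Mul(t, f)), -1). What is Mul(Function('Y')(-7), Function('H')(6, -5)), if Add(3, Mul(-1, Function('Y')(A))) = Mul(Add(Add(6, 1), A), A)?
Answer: -60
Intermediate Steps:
Function('H')(t, f) = Add(-8, Mul(f, t), Mul(t, Pow(Add(f, t), -1), Add(-3, t))) (Function('H')(t, f) = Add(-7, Add(Add(Mul(Mul(Add(t, -3), Pow(Add(f, t), -1)), t), Mul(t, f)), -1)) = Add(-7, Add(Add(Mul(Mul(Add(-3, t), Pow(Add(f, t), -1)), t), Mul(f, t)), -1)) = Add(-7, Add(Add(Mul(Mul(Pow(Add(f, t), -1), Add(-3, t)), t), Mul(f, t)), -1)) = Add(-7, Add(Add(Mul(t, Pow(Add(f, t), -1), Add(-3, t)), Mul(f, t)), -1)) = Add(-7, Add(Add(Mul(f, t), Mul(t, Pow(Add(f, t), -1), Add(-3, t))), -1)) = Add(-7, Add(-1, Mul(f, t), Mul(t, Pow(Add(f, t), -1), Add(-3, t)))) = Add(-8, Mul(f, t), Mul(t, Pow(Add(f, t), -1), Add(-3, t))))
Function('Y')(A) = Add(3, Mul(-1, A, Add(7, A))) (Function('Y')(A) = Add(3, Mul(-1, Mul(Add(Add(6, 1), A), A))) = Add(3, Mul(-1, Mul(Add(7, A), A))) = Add(3, Mul(-1, Mul(A, Add(7, A)))) = Add(3, Mul(-1, A, Add(7, A))))
Mul(Function('Y')(-7), Function('H')(6, -5)) = Mul(Add(3, Mul(-1, Pow(-7, 2)), Mul(-7, -7)), Mul(Pow(Add(-5, 6), -1), Add(Pow(6, 2), Mul(-11, 6), Mul(-8, -5), Mul(-5, Pow(6, 2)), Mul(6, Pow(-5, 2))))) = Mul(Add(3, Mul(-1, 49), 49), Mul(Pow(1, -1), Add(36, -66, 40, Mul(-5, 36), Mul(6, 25)))) = Mul(Add(3, -49, 49), Mul(1, Add(36, -66, 40, -180, 150))) = Mul(3, Mul(1, -20)) = Mul(3, -20) = -60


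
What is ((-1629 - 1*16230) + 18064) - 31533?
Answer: -31328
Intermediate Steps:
((-1629 - 1*16230) + 18064) - 31533 = ((-1629 - 16230) + 18064) - 31533 = (-17859 + 18064) - 31533 = 205 - 31533 = -31328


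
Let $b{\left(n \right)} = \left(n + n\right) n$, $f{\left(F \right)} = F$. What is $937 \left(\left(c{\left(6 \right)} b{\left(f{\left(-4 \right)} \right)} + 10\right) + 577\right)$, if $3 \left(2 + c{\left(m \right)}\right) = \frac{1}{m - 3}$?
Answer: $\frac{4440443}{9} \approx 4.9338 \cdot 10^{5}$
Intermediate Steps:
$c{\left(m \right)} = -2 + \frac{1}{3 \left(-3 + m\right)}$ ($c{\left(m \right)} = -2 + \frac{1}{3 \left(m - 3\right)} = -2 + \frac{1}{3 \left(-3 + m\right)}$)
$b{\left(n \right)} = 2 n^{2}$ ($b{\left(n \right)} = 2 n n = 2 n^{2}$)
$937 \left(\left(c{\left(6 \right)} b{\left(f{\left(-4 \right)} \right)} + 10\right) + 577\right) = 937 \left(\left(\frac{19 - 36}{3 \left(-3 + 6\right)} 2 \left(-4\right)^{2} + 10\right) + 577\right) = 937 \left(\left(\frac{19 - 36}{3 \cdot 3} \cdot 2 \cdot 16 + 10\right) + 577\right) = 937 \left(\left(\frac{1}{3} \cdot \frac{1}{3} \left(-17\right) 32 + 10\right) + 577\right) = 937 \left(\left(\left(- \frac{17}{9}\right) 32 + 10\right) + 577\right) = 937 \left(\left(- \frac{544}{9} + 10\right) + 577\right) = 937 \left(- \frac{454}{9} + 577\right) = 937 \cdot \frac{4739}{9} = \frac{4440443}{9}$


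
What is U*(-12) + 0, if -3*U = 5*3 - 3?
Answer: 48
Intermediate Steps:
U = -4 (U = -(5*3 - 3)/3 = -(15 - 3)/3 = -1/3*12 = -4)
U*(-12) + 0 = -4*(-12) + 0 = 48 + 0 = 48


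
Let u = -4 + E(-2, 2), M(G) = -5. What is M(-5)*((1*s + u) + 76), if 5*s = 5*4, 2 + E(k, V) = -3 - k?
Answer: -365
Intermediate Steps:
E(k, V) = -5 - k (E(k, V) = -2 + (-3 - k) = -5 - k)
u = -7 (u = -4 + (-5 - 1*(-2)) = -4 + (-5 + 2) = -4 - 3 = -7)
s = 4 (s = (5*4)/5 = (⅕)*20 = 4)
M(-5)*((1*s + u) + 76) = -5*((1*4 - 7) + 76) = -5*((4 - 7) + 76) = -5*(-3 + 76) = -5*73 = -365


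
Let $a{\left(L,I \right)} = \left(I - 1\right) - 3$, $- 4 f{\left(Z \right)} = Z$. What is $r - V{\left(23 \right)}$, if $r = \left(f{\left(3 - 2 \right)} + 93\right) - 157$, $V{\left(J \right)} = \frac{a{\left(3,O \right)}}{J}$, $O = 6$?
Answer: $- \frac{5919}{92} \approx -64.337$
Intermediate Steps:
$f{\left(Z \right)} = - \frac{Z}{4}$
$a{\left(L,I \right)} = -4 + I$ ($a{\left(L,I \right)} = \left(-1 + I\right) - 3 = -4 + I$)
$V{\left(J \right)} = \frac{2}{J}$ ($V{\left(J \right)} = \frac{-4 + 6}{J} = \frac{2}{J}$)
$r = - \frac{257}{4}$ ($r = \left(- \frac{3 - 2}{4} + 93\right) - 157 = \left(\left(- \frac{1}{4}\right) 1 + 93\right) - 157 = \left(- \frac{1}{4} + 93\right) - 157 = \frac{371}{4} - 157 = - \frac{257}{4} \approx -64.25$)
$r - V{\left(23 \right)} = - \frac{257}{4} - \frac{2}{23} = - \frac{5919}{92}$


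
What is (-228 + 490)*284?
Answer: 74408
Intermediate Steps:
(-228 + 490)*284 = 262*284 = 74408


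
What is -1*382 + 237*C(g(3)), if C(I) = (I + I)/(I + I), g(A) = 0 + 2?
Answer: -145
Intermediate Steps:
g(A) = 2
C(I) = 1 (C(I) = (2*I)/((2*I)) = (2*I)*(1/(2*I)) = 1)
-1*382 + 237*C(g(3)) = -1*382 + 237*1 = -382 + 237 = -145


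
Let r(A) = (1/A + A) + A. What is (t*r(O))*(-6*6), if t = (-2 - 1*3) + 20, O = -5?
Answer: 5508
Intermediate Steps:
r(A) = 1/A + 2*A (r(A) = (A + 1/A) + A = 1/A + 2*A)
t = 15 (t = (-2 - 3) + 20 = -5 + 20 = 15)
(t*r(O))*(-6*6) = (15*(1/(-5) + 2*(-5)))*(-6*6) = (15*(-1/5 - 10))*(-36) = (15*(-51/5))*(-36) = -153*(-36) = 5508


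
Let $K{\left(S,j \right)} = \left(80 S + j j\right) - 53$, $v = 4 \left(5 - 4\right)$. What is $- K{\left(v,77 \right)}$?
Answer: $-6196$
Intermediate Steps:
$v = 4$ ($v = 4 \cdot 1 = 4$)
$K{\left(S,j \right)} = -53 + j^{2} + 80 S$ ($K{\left(S,j \right)} = \left(80 S + j^{2}\right) - 53 = \left(j^{2} + 80 S\right) - 53 = -53 + j^{2} + 80 S$)
$- K{\left(v,77 \right)} = - (-53 + 77^{2} + 80 \cdot 4) = - (-53 + 5929 + 320) = \left(-1\right) 6196 = -6196$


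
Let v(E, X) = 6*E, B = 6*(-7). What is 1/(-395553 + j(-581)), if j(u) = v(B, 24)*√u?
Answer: I/(3*(-131851*I + 84*√581)) ≈ -2.5275e-6 + 3.8813e-8*I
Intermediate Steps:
B = -42
j(u) = -252*√u (j(u) = (6*(-42))*√u = -252*√u)
1/(-395553 + j(-581)) = 1/(-395553 - 252*I*√581)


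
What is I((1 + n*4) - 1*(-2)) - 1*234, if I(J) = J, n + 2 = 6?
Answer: -215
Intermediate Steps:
n = 4 (n = -2 + 6 = 4)
I((1 + n*4) - 1*(-2)) - 1*234 = ((1 + 4*4) - 1*(-2)) - 1*234 = ((1 + 16) + 2) - 234 = (17 + 2) - 234 = 19 - 234 = -215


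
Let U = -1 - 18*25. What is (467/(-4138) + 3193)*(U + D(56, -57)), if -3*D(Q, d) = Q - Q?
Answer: -5958687317/4138 ≈ -1.4400e+6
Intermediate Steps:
U = -451 (U = -1 - 450 = -451)
D(Q, d) = 0 (D(Q, d) = -(Q - Q)/3 = -⅓*0 = 0)
(467/(-4138) + 3193)*(U + D(56, -57)) = (467/(-4138) + 3193)*(-451 + 0) = (467*(-1/4138) + 3193)*(-451) = (-467/4138 + 3193)*(-451) = (13212167/4138)*(-451) = -5958687317/4138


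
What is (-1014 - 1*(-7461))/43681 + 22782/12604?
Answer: 538199265/275277662 ≈ 1.9551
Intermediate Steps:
(-1014 - 1*(-7461))/43681 + 22782/12604 = (-1014 + 7461)*(1/43681) + 22782*(1/12604) = 6447*(1/43681) + 11391/6302 = 6447/43681 + 11391/6302 = 538199265/275277662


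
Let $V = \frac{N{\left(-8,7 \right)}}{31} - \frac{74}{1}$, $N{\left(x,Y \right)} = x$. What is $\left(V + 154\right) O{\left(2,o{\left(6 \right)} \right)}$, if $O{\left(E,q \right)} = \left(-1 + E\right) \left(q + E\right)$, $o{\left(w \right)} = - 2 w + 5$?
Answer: $- \frac{12360}{31} \approx -398.71$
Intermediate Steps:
$o{\left(w \right)} = 5 - 2 w$
$O{\left(E,q \right)} = \left(-1 + E\right) \left(E + q\right)$
$V = - \frac{2302}{31}$ ($V = - \frac{8}{31} - \frac{74}{1} = \left(-8\right) \frac{1}{31} - 74 = - \frac{8}{31} - 74 = - \frac{2302}{31} \approx -74.258$)
$\left(V + 154\right) O{\left(2,o{\left(6 \right)} \right)} = \left(- \frac{2302}{31} + 154\right) \left(2^{2} - 2 - \left(5 - 12\right) + 2 \left(5 - 12\right)\right) = \frac{2472 \left(4 - 2 - \left(5 - 12\right) + 2 \left(5 - 12\right)\right)}{31} = \frac{2472 \left(4 - 2 - -7 + 2 \left(-7\right)\right)}{31} = \frac{2472 \left(4 - 2 + 7 - 14\right)}{31} = \frac{2472}{31} \left(-5\right) = - \frac{12360}{31}$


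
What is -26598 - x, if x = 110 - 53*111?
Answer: -20825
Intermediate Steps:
x = -5773 (x = 110 - 5883 = -5773)
-26598 - x = -26598 - 1*(-5773) = -26598 + 5773 = -20825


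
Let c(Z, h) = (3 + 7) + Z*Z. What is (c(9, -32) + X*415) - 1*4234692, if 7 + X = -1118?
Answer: -4701476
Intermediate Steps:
c(Z, h) = 10 + Z²
X = -1125 (X = -7 - 1118 = -1125)
(c(9, -32) + X*415) - 1*4234692 = ((10 + 9²) - 1125*415) - 1*4234692 = ((10 + 81) - 466875) - 4234692 = (91 - 466875) - 4234692 = -466784 - 4234692 = -4701476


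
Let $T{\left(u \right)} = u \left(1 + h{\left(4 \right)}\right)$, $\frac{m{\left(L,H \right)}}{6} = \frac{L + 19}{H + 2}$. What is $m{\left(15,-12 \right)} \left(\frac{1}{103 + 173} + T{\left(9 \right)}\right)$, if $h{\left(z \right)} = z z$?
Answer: $- \frac{717893}{230} \approx -3121.3$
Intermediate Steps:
$m{\left(L,H \right)} = \frac{6 \left(19 + L\right)}{2 + H}$ ($m{\left(L,H \right)} = 6 \frac{L + 19}{H + 2} = 6 \frac{19 + L}{2 + H} = \frac{6 \left(19 + L\right)}{2 + H}$)
$h{\left(z \right)} = z^{2}$
$T{\left(u \right)} = 17 u$ ($T{\left(u \right)} = u \left(1 + 4^{2}\right) = u \left(1 + 16\right) = u 17 = 17 u$)
$m{\left(15,-12 \right)} \left(\frac{1}{103 + 173} + T{\left(9 \right)}\right) = \frac{6 \left(19 + 15\right)}{2 - 12} \left(\frac{1}{103 + 173} + 17 \cdot 9\right) = 6 \frac{1}{-10} \cdot 34 \left(\frac{1}{276} + 153\right) = 6 \left(- \frac{1}{10}\right) 34 \left(\frac{1}{276} + 153\right) = \left(- \frac{102}{5}\right) \frac{42229}{276} = - \frac{717893}{230}$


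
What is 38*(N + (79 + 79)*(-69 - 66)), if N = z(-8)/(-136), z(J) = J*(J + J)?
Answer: -13779788/17 ≈ -8.1058e+5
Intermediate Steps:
z(J) = 2*J² (z(J) = J*(2*J) = 2*J²)
N = -16/17 (N = (2*(-8)²)/(-136) = (2*64)*(-1/136) = 128*(-1/136) = -16/17 ≈ -0.94118)
38*(N + (79 + 79)*(-69 - 66)) = 38*(-16/17 + (79 + 79)*(-69 - 66)) = 38*(-16/17 + 158*(-135)) = 38*(-16/17 - 21330) = 38*(-362626/17) = -13779788/17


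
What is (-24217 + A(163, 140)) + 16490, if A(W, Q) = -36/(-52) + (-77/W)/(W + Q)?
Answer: -4960730939/642057 ≈ -7726.3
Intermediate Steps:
A(W, Q) = 9/13 - 77/(W*(Q + W)) (A(W, Q) = -36*(-1/52) + (-77/W)/(Q + W) = 9/13 - 77/(W*(Q + W)))
(-24217 + A(163, 140)) + 16490 = (-24217 + (1/13)*(-1001 + 9*163² + 9*140*163)/(163*(140 + 163))) + 16490 = (-24217 + (1/13)*(1/163)*(-1001 + 9*26569 + 205380)/303) + 16490 = (-24217 + (1/13)*(1/163)*(1/303)*(-1001 + 239121 + 205380)) + 16490 = (-24217 + (1/13)*(1/163)*(1/303)*443500) + 16490 = (-24217 + 443500/642057) + 16490 = -15548250869/642057 + 16490 = -4960730939/642057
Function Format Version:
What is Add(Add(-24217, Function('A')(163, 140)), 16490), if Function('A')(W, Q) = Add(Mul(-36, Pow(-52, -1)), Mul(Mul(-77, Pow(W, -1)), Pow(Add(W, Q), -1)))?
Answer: Rational(-4960730939, 642057) ≈ -7726.3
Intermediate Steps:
Function('A')(W, Q) = Add(Rational(9, 13), Mul(-77, Pow(W, -1), Pow(Add(Q, W), -1))) (Function('A')(W, Q) = Add(Mul(-36, Rational(-1, 52)), Mul(Mul(-77, Pow(W, -1)), Pow(Add(Q, W), -1))) = Add(Rational(9, 13), Mul(-77, Pow(W, -1), Pow(Add(Q, W), -1))))
Add(Add(-24217, Function('A')(163, 140)), 16490) = Add(Add(-24217, Mul(Rational(1, 13), Pow(163, -1), Pow(Add(140, 163), -1), Add(-1001, Mul(9, Pow(163, 2)), Mul(9, 140, 163)))), 16490) = Add(Add(-24217, Mul(Rational(1, 13), Rational(1, 163), Pow(303, -1), Add(-1001, Mul(9, 26569), 205380))), 16490) = Add(Add(-24217, Mul(Rational(1, 13), Rational(1, 163), Rational(1, 303), Add(-1001, 239121, 205380))), 16490) = Add(Add(-24217, Mul(Rational(1, 13), Rational(1, 163), Rational(1, 303), 443500)), 16490) = Add(Add(-24217, Rational(443500, 642057)), 16490) = Add(Rational(-15548250869, 642057), 16490) = Rational(-4960730939, 642057)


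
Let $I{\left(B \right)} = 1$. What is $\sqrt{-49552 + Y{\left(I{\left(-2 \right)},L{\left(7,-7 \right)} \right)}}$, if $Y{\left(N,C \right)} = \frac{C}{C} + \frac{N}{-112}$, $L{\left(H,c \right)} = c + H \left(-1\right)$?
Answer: $\frac{i \sqrt{38847991}}{28} \approx 222.6 i$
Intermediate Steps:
$L{\left(H,c \right)} = c - H$
$Y{\left(N,C \right)} = 1 - \frac{N}{112}$ ($Y{\left(N,C \right)} = 1 + N \left(- \frac{1}{112}\right) = 1 - \frac{N}{112}$)
$\sqrt{-49552 + Y{\left(I{\left(-2 \right)},L{\left(7,-7 \right)} \right)}} = \sqrt{-49552 + \left(1 - \frac{1}{112}\right)} = \sqrt{-49552 + \frac{111}{112}} = \sqrt{- \frac{5549713}{112}} = \frac{i \sqrt{38847991}}{28}$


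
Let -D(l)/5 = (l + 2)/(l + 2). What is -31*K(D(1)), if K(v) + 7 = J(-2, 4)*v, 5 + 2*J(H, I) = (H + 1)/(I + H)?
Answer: -837/4 ≈ -209.25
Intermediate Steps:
J(H, I) = -5/2 + (1 + H)/(2*(H + I)) (J(H, I) = -5/2 + ((H + 1)/(I + H))/2 = -5/2 + ((1 + H)/(H + I))/2 = -5/2 + (1 + H)/(2*(H + I)))
D(l) = -5 (D(l) = -5*(l + 2)/(l + 2) = -5*(2 + l)/(2 + l) = -5*1 = -5)
K(v) = -7 - 11*v/4 (K(v) = -7 + ((1 - 5*4 - 4*(-2))/(2*(-2 + 4)))*v = -7 + ((½)*(1 - 20 + 8)/2)*v = -7 + ((½)*(½)*(-11))*v = -7 - 11*v/4)
-31*K(D(1)) = -31*(-7 - 11/4*(-5)) = -31*(-7 + 55/4) = -31*27/4 = -837/4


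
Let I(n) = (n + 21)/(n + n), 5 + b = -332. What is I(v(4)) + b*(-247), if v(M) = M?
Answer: 665937/8 ≈ 83242.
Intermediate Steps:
b = -337 (b = -5 - 332 = -337)
I(n) = (21 + n)/(2*n) (I(n) = (21 + n)/((2*n)) = (21 + n)*(1/(2*n)) = (21 + n)/(2*n))
I(v(4)) + b*(-247) = (½)*(21 + 4)/4 - 337*(-247) = (½)*(¼)*25 + 83239 = 25/8 + 83239 = 665937/8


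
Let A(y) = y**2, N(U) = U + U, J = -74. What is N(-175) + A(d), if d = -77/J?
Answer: -1910671/5476 ≈ -348.92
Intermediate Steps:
N(U) = 2*U
d = 77/74 (d = -77/(-74) = -77*(-1/74) = 77/74 ≈ 1.0405)
N(-175) + A(d) = 2*(-175) + (77/74)**2 = -350 + 5929/5476 = -1910671/5476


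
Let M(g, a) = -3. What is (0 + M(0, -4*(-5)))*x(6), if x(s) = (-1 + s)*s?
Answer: -90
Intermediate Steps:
x(s) = s*(-1 + s)
(0 + M(0, -4*(-5)))*x(6) = (0 - 3)*(6*(-1 + 6)) = -18*5 = -3*30 = -90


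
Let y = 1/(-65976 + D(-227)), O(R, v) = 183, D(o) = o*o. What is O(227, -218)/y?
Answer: -2643801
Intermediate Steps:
D(o) = o**2
y = -1/14447 (y = 1/(-65976 + (-227)**2) = 1/(-65976 + 51529) = 1/(-14447) = -1/14447 ≈ -6.9219e-5)
O(227, -218)/y = 183/(-1/14447) = 183*(-14447) = -2643801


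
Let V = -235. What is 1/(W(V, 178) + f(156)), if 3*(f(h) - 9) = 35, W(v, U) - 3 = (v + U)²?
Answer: 3/9818 ≈ 0.00030556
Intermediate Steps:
W(v, U) = 3 + (U + v)² (W(v, U) = 3 + (v + U)² = 3 + (U + v)²)
f(h) = 62/3 (f(h) = 9 + (⅓)*35 = 9 + 35/3 = 62/3)
1/(W(V, 178) + f(156)) = 1/((3 + (178 - 235)²) + 62/3) = 1/((3 + (-57)²) + 62/3) = 1/((3 + 3249) + 62/3) = 1/(3252 + 62/3) = 1/(9818/3) = 3/9818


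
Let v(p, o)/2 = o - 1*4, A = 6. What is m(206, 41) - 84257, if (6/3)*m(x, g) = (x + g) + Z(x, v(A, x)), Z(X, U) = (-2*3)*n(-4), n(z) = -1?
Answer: -168261/2 ≈ -84131.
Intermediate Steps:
v(p, o) = -8 + 2*o (v(p, o) = 2*(o - 1*4) = 2*(o - 4) = 2*(-4 + o) = -8 + 2*o)
Z(X, U) = 6 (Z(X, U) = -2*3*(-1) = -6*(-1) = 6)
m(x, g) = 3 + g/2 + x/2 (m(x, g) = ((x + g) + 6)/2 = ((g + x) + 6)/2 = (6 + g + x)/2 = 3 + g/2 + x/2)
m(206, 41) - 84257 = (3 + (1/2)*41 + (1/2)*206) - 84257 = (3 + 41/2 + 103) - 84257 = 253/2 - 84257 = -168261/2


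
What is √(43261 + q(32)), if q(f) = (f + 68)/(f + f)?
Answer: √692201/4 ≈ 208.00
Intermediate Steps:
q(f) = (68 + f)/(2*f) (q(f) = (68 + f)/((2*f)) = (68 + f)*(1/(2*f)) = (68 + f)/(2*f))
√(43261 + q(32)) = √(43261 + (½)*(68 + 32)/32) = √(43261 + (½)*(1/32)*100) = √(43261 + 25/16) = √(692201/16) = √692201/4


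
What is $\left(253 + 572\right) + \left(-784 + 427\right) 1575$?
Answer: $-561450$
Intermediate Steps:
$\left(253 + 572\right) + \left(-784 + 427\right) 1575 = 825 - 562275 = -561450$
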